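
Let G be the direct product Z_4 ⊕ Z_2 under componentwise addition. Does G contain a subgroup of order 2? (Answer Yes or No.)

2 | 8. A subgroup of order 2 is {(0,0), (0,1)}.

Yes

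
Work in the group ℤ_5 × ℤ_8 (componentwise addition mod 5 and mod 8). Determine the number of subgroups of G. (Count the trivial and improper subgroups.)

8

|G| = 40, so by Lagrange every subgroup order divides 40. Divisors: 1, 2, 4, 5, 8, 10, 20, 40.
Subgroups by order — order 1: 1; order 2: 1; order 4: 1; order 5: 1; order 8: 1; order 10: 1; order 20: 1; order 40: 1.
Total: 1 + 1 + 1 + 1 + 1 + 1 + 1 + 1 = 8.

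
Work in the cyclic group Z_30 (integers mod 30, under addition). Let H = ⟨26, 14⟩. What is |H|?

15

|⟨26⟩| = 15 and |⟨14⟩| = 15, so |H| is a multiple of lcm(15, 15) = 15 and divides |G| = 30.
Closing under the operation: H = {0, 2, 4, 6, 8, 10, 12, 14, 16, 18, 20, 22, 24, 26, 28}, so |H| = 15.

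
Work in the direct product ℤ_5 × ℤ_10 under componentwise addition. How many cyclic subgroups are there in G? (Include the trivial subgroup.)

14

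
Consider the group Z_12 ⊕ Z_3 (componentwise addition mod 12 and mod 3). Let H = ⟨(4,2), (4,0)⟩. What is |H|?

9

|⟨(4,2)⟩| = 3 and |⟨(4,0)⟩| = 3, so |H| is a multiple of lcm(3, 3) = 3 and divides |G| = 36.
Closing under the operation: H = {(0,0), (0,1), (0,2), (4,0), (4,1), (4,2), (8,0), (8,1), (8,2)}, so |H| = 9.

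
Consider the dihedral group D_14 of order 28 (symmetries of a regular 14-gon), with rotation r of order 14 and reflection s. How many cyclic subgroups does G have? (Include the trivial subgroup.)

Group the elements of G by the cyclic subgroup they generate; each cyclic subgroup of order d accounts for φ(d) elements.
Cyclic subgroups by order — order 1: 1; order 2: 15; order 7: 1; order 14: 1.
Total: 18.

18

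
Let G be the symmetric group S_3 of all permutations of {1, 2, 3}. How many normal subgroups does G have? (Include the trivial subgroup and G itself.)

3

G has 6 subgroups. Checking conjugation-invariance by order — order 1: 1/1 normal; order 2: 0/3 normal; order 3: 1/1 normal; order 6: 1/1 normal.
Total normal subgroups: 3.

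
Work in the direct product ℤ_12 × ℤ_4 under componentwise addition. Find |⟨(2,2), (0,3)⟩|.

24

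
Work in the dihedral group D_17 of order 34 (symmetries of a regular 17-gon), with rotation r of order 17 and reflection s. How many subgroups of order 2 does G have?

17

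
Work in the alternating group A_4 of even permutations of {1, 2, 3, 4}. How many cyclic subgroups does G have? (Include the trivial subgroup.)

A cyclic subgroup of order d is generated by each of its φ(d) elements of order d, so the cyclic subgroups of order d number (#elements of order d)/φ(d).
Cyclic subgroups by order — order 1: 1; order 2: 3; order 3: 4.
Total: 8.

8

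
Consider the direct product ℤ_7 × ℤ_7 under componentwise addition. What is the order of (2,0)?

The order of (2,0) in Z_7 × Z_7 is lcm(ord(2) in Z_7, ord(0) in Z_7).
ord(2) = 7 and ord(0) = 1, so |⟨(2,0)⟩| = lcm(7, 1) = 7.

7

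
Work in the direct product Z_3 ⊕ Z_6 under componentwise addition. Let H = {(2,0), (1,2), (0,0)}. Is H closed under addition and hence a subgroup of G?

No

(1,2) ∈ H but its inverse (2,4) ∉ H, so H is not a subgroup.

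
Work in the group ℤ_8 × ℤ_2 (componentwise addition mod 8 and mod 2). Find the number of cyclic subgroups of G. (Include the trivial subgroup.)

8

Group the elements of G by the cyclic subgroup they generate; each cyclic subgroup of order d accounts for φ(d) elements.
Cyclic subgroups by order — order 1: 1; order 2: 3; order 4: 2; order 8: 2.
Total: 8.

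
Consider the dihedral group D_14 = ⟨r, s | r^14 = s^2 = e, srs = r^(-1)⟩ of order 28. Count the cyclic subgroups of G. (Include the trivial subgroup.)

18

A cyclic subgroup of order d is generated by each of its φ(d) elements of order d, so the cyclic subgroups of order d number (#elements of order d)/φ(d).
Cyclic subgroups by order — order 1: 1; order 2: 15; order 7: 1; order 14: 1.
Total: 18.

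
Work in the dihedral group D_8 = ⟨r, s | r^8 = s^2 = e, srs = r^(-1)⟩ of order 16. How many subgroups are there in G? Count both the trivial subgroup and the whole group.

19

|G| = 16, so by Lagrange every subgroup order divides 16. Divisors: 1, 2, 4, 8, 16.
Subgroups by order — order 1: 1; order 2: 9; order 4: 5; order 8: 3; order 16: 1.
Total: 1 + 9 + 5 + 3 + 1 = 19.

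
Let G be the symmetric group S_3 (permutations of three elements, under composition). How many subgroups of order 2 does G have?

3

|G| = 6 and 2 | 6, so subgroups of order 2 are possible by Lagrange.
The subgroups of order 2 are: {e, (1 2)}; {e, (1 3)}; {e, (2 3)}.
So G has 3 subgroups of order 2.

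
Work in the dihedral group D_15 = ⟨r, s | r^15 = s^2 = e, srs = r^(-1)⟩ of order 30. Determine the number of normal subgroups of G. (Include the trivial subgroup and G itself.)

G has 28 subgroups. Checking conjugation-invariance by order — order 1: 1/1 normal; order 2: 0/15 normal; order 3: 1/1 normal; order 5: 1/1 normal; order 6: 0/5 normal; order 10: 0/3 normal; order 15: 1/1 normal; order 30: 1/1 normal.
Total normal subgroups: 5.

5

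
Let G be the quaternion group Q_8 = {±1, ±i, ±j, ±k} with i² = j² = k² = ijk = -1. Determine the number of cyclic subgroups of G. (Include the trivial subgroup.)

5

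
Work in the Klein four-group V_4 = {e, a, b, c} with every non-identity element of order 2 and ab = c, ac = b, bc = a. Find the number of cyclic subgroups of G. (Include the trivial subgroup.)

4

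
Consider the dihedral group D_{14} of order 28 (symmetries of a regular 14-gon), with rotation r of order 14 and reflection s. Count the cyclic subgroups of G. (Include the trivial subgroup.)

A cyclic subgroup of order d is generated by each of its φ(d) elements of order d, so the cyclic subgroups of order d number (#elements of order d)/φ(d).
Cyclic subgroups by order — order 1: 1; order 2: 15; order 7: 1; order 14: 1.
Total: 18.

18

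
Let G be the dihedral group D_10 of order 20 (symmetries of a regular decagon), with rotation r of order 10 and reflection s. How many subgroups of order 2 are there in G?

11

|G| = 20 and 2 | 20, so subgroups of order 2 are possible by Lagrange.
The subgroups of order 2 are: {e, r^2s}; {e, r^3s}; {e, r^4s}; {e, r^5}; … (11 in all).
So G has 11 subgroups of order 2.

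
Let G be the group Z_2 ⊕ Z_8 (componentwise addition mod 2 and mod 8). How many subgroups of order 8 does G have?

|G| = 16 and 8 | 16, so subgroups of order 8 are possible by Lagrange.
The subgroups of order 8 are: {(0,0), (0,1), (0,2), (0,3), (0,4), (0,5), (0,6), (0,7)}; {(0,0), (0,2), (0,4), (0,6), (1,0), (1,2), (1,4), (1,6)}; {(0,0), (0,2), (0,4), (0,6), (1,1), (1,3), (1,5), (1,7)}.
So G has 3 subgroups of order 8.

3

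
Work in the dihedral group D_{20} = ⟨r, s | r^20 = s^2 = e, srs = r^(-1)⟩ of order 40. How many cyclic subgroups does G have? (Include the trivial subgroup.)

26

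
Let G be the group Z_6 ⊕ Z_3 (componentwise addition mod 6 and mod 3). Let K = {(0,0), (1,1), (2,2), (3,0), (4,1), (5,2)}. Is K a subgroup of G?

Yes

|K| = 6 divides |G| = 18, consistent with Lagrange.
K contains the identity, every element's inverse is in K, and K is closed under +: it is a subgroup.
In fact K = ⟨(5,2)⟩.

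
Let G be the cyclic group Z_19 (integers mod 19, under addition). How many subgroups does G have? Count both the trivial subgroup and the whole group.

Subgroups of the cyclic group Z_19 correspond bijectively to divisors of 19.
Divisors of 19: 1, 19.
So Z_19 has 2 subgroups.

2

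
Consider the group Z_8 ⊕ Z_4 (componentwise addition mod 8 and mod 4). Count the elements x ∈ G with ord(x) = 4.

An element (a,b) has order lcm(ord(a), ord(b)); count pairs with lcm equal to 4.
Enumerating gives 12 such elements.

12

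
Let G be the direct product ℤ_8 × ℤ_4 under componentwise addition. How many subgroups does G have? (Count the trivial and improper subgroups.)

22

|G| = 32, so by Lagrange every subgroup order divides 32. Divisors: 1, 2, 4, 8, 16, 32.
Subgroups by order — order 1: 1; order 2: 3; order 4: 7; order 8: 7; order 16: 3; order 32: 1.
Total: 1 + 3 + 7 + 7 + 3 + 1 = 22.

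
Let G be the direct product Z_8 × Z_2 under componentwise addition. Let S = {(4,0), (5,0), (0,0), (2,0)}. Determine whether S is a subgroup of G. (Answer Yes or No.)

No

(2,0) ∈ S but its inverse (6,0) ∉ S, so S is not a subgroup.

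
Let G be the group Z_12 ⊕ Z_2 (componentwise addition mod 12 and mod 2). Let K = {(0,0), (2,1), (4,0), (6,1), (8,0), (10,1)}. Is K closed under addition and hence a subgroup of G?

Yes

|K| = 6 divides |G| = 24, consistent with Lagrange.
K contains the identity, every element's inverse is in K, and K is closed under +: it is a subgroup.
In fact K = ⟨(2,1)⟩.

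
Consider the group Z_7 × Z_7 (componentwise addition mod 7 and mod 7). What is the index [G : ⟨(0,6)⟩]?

7

|⟨(0,6)⟩| = 7 and |G| = 49.
By Lagrange, [G : H] = |G|/|H| = 49/7 = 7.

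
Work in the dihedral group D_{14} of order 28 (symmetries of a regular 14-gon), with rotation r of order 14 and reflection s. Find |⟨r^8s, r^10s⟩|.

14

|⟨r^8s⟩| = 2 and |⟨r^10s⟩| = 2, so |H| is a multiple of lcm(2, 2) = 2 and divides |G| = 28.
Closing under the operation: H = {e, r^2, r^4, r^6, r^8, r^10, r^12, s, r^2s, r^4s, r^6s, r^8s, r^10s, r^12s}, so |H| = 14.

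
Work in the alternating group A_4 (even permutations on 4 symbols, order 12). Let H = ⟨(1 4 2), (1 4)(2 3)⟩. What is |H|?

|⟨(1 4 2)⟩| = 3 and |⟨(1 4)(2 3)⟩| = 2, so |H| is a multiple of lcm(3, 2) = 6 and divides |G| = 12.
Closing {(1 4 2), (1 4)(2 3)} under the group operation gives all of G, so |H| = 12.

12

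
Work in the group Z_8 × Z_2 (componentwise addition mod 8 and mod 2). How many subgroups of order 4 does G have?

3

|G| = 16 and 4 | 16, so subgroups of order 4 are possible by Lagrange.
The subgroups of order 4 are: {(0,0), (0,1), (4,0), (4,1)}; {(0,0), (2,0), (4,0), (6,0)}; {(0,0), (2,1), (4,0), (6,1)}.
So G has 3 subgroups of order 4.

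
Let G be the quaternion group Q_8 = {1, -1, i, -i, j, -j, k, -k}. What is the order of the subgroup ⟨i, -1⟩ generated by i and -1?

|⟨i⟩| = 4 and |⟨-1⟩| = 2, so |H| is a multiple of lcm(4, 2) = 4 and divides |G| = 8.
Closing under the operation: H = {1, -1, i, -i}, so |H| = 4.

4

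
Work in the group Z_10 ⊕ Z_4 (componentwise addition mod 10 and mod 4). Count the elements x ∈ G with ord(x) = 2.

An element (a,b) has order lcm(ord(a), ord(b)); count pairs with lcm equal to 2.
Enumerating gives 3 such elements.

3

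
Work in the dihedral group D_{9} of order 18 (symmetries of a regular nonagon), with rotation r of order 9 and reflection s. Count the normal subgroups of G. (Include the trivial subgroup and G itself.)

4

G has 16 subgroups. Checking conjugation-invariance by order — order 1: 1/1 normal; order 2: 0/9 normal; order 3: 1/1 normal; order 6: 0/3 normal; order 9: 1/1 normal; order 18: 1/1 normal.
Total normal subgroups: 4.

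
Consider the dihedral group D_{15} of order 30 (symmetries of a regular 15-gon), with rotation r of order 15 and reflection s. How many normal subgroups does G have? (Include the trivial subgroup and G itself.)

5

G has 28 subgroups. Checking conjugation-invariance by order — order 1: 1/1 normal; order 2: 0/15 normal; order 3: 1/1 normal; order 5: 1/1 normal; order 6: 0/5 normal; order 10: 0/3 normal; order 15: 1/1 normal; order 30: 1/1 normal.
Total normal subgroups: 5.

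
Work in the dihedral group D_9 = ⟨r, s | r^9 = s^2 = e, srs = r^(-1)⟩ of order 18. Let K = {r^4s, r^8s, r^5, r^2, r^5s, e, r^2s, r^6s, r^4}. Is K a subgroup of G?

No

r^2 ∈ K but its inverse r^7 ∉ K, so K is not a subgroup.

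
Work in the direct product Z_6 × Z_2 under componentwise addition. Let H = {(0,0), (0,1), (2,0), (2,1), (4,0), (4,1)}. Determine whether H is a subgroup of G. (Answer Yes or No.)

|H| = 6 divides |G| = 12, consistent with Lagrange.
H contains the identity, every element's inverse is in H, and H is closed under +: it is a subgroup.
In fact H = ⟨(2,1)⟩.

Yes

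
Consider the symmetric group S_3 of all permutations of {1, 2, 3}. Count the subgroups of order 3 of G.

1

|G| = 6 and 3 | 6, so subgroups of order 3 are possible by Lagrange.
The subgroups of order 3 are: {e, (1 2 3), (1 3 2)}.
So G has 1 subgroup of order 3.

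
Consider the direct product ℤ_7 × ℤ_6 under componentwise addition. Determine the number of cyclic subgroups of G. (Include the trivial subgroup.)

A cyclic subgroup of order d is generated by each of its φ(d) elements of order d, so the cyclic subgroups of order d number (#elements of order d)/φ(d).
Cyclic subgroups by order — order 1: 1; order 2: 1; order 3: 1; order 6: 1; order 7: 1; order 14: 1; order 21: 1; order 42: 1.
Total: 8.

8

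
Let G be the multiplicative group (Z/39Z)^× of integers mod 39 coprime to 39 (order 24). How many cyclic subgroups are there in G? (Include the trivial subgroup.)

Each element a generates a cyclic subgroup ⟨a⟩; distinct elements may generate the same one (a cyclic group of order d has φ(d) generators).
Cyclic subgroups by order — order 1: 1; order 2: 3; order 3: 1; order 4: 2; order 6: 3; order 12: 2.
Total: 12.

12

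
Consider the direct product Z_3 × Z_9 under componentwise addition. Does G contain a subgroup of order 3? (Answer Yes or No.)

3 | 27. A subgroup of order 3 is {(0,0), (0,3), (0,6)}.

Yes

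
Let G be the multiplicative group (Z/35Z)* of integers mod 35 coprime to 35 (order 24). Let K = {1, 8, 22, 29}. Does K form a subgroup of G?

Yes

|K| = 4 divides |G| = 24, consistent with Lagrange.
K contains the identity, every element's inverse is in K, and K is closed under ·: it is a subgroup.
In fact K = ⟨8⟩.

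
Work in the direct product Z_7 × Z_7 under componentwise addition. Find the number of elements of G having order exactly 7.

An element (a,b) has order lcm(ord(a), ord(b)); count pairs with lcm equal to 7.
Enumerating gives 48 such elements.

48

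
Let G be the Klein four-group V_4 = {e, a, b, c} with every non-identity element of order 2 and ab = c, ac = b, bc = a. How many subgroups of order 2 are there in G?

|G| = 4 and 2 | 4, so subgroups of order 2 are possible by Lagrange.
The subgroups of order 2 are: {e, a}; {e, b}; {e, c}.
So G has 3 subgroups of order 2.

3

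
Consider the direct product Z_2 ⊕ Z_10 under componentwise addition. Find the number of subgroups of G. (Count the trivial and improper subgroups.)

|G| = 20, so by Lagrange every subgroup order divides 20. Divisors: 1, 2, 4, 5, 10, 20.
Subgroups by order — order 1: 1; order 2: 3; order 4: 1; order 5: 1; order 10: 3; order 20: 1.
Total: 1 + 3 + 1 + 1 + 3 + 1 = 10.

10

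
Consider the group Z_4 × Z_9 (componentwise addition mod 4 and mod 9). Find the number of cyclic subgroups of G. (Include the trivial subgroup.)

Each element a generates a cyclic subgroup ⟨a⟩; distinct elements may generate the same one (a cyclic group of order d has φ(d) generators).
Cyclic subgroups by order — order 1: 1; order 2: 1; order 3: 1; order 4: 1; order 6: 1; order 9: 1; order 12: 1; order 18: 1; order 36: 1.
Total: 9.

9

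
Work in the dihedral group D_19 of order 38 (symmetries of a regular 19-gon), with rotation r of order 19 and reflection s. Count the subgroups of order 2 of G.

19

|G| = 38 and 2 | 38, so subgroups of order 2 are possible by Lagrange.
The subgroups of order 2 are: {e, r^10s}; {e, r^11s}; {e, r^12s}; {e, r^13s}; … (19 in all).
So G has 19 subgroups of order 2.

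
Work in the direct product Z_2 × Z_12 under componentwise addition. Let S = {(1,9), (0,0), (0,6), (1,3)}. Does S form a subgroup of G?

Yes

|S| = 4 divides |G| = 24, consistent with Lagrange.
S contains the identity, every element's inverse is in S, and S is closed under +: it is a subgroup.
In fact S = ⟨(1,9)⟩.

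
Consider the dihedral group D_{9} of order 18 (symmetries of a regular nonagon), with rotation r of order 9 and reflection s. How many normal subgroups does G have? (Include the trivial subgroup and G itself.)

4

G has 16 subgroups. Checking conjugation-invariance by order — order 1: 1/1 normal; order 2: 0/9 normal; order 3: 1/1 normal; order 6: 0/3 normal; order 9: 1/1 normal; order 18: 1/1 normal.
Total normal subgroups: 4.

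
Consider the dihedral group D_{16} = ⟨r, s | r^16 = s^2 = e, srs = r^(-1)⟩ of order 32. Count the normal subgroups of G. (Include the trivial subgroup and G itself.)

G has 36 subgroups. Checking conjugation-invariance by order — order 1: 1/1 normal; order 2: 1/17 normal; order 4: 1/9 normal; order 8: 1/5 normal; order 16: 3/3 normal; order 32: 1/1 normal.
Total normal subgroups: 8.

8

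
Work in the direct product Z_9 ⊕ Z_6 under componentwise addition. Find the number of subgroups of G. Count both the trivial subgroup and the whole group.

|G| = 54, so by Lagrange every subgroup order divides 54. Divisors: 1, 2, 3, 6, 9, 18, 27, 54.
Subgroups by order — order 1: 1; order 2: 1; order 3: 4; order 6: 4; order 9: 4; order 18: 4; order 27: 1; order 54: 1.
Total: 1 + 1 + 4 + 4 + 4 + 4 + 1 + 1 = 20.

20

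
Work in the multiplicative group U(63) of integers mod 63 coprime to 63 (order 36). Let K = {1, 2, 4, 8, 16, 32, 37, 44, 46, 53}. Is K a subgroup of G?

|K| = 10 does not divide |G| = 36, so by Lagrange K is not a subgroup.

No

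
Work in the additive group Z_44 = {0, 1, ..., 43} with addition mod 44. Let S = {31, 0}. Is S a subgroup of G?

31 ∈ S but its inverse 13 ∉ S, so S is not a subgroup.

No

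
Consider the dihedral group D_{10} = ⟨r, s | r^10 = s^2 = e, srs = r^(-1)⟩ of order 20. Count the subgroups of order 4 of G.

|G| = 20 and 4 | 20, so subgroups of order 4 are possible by Lagrange.
The subgroups of order 4 are: {e, r^5, r^2s, r^7s}; {e, r^5, r^3s, r^8s}; {e, r^5, r^4s, r^9s}; {e, r^5, s, r^5s}; … (5 in all).
So G has 5 subgroups of order 4.

5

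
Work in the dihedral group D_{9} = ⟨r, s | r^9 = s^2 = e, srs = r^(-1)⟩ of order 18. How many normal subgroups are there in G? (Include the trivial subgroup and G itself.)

4

G has 16 subgroups. Checking conjugation-invariance by order — order 1: 1/1 normal; order 2: 0/9 normal; order 3: 1/1 normal; order 6: 0/3 normal; order 9: 1/1 normal; order 18: 1/1 normal.
Total normal subgroups: 4.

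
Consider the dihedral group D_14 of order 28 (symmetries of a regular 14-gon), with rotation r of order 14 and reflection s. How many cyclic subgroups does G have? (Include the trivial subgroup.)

Group the elements of G by the cyclic subgroup they generate; each cyclic subgroup of order d accounts for φ(d) elements.
Cyclic subgroups by order — order 1: 1; order 2: 15; order 7: 1; order 14: 1.
Total: 18.

18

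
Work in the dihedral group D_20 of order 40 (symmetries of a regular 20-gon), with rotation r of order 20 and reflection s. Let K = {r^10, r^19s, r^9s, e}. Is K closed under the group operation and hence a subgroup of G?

Yes

|K| = 4 divides |G| = 40, consistent with Lagrange.
K contains the identity, every element's inverse is in K, and K is closed under ·: it is a subgroup.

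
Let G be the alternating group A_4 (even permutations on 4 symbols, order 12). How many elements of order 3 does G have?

8

The elements of order 3 are: (2 3 4), (2 4 3), (1 2 3), (1 2 4), (1 3 2), (1 3 4), (1 4 2), (1 4 3).
That's 8.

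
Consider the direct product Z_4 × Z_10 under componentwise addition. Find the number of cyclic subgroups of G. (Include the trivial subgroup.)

12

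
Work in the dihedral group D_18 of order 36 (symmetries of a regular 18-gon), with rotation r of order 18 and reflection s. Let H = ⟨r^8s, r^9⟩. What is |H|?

4

|⟨r^8s⟩| = 2 and |⟨r^9⟩| = 2, so |H| is a multiple of lcm(2, 2) = 2 and divides |G| = 36.
Closing under the operation: H = {e, r^9, r^8s, r^17s}, so |H| = 4.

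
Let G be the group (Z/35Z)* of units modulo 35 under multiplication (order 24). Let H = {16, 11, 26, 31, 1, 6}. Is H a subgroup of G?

Yes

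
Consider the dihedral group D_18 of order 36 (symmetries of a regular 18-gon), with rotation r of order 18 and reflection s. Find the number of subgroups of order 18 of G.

|G| = 36 and 18 | 36, so subgroups of order 18 are possible by Lagrange.
The subgroups of order 18 are: {e, r, r^2, r^3, r^4, r^5, r^6, r^7, r^8, r^9, r^10, r^11, r^12, r^13, r^14, r^15, r^16, r^17}; {e, r^2, r^4, r^6, r^8, r^10, r^12, r^14, r^16, s, r^2s, r^4s, r^6s, r^8s, r^10s, r^12s, r^14s, r^16s}; {e, r^2, r^4, r^6, r^8, r^10, r^12, r^14, r^16, rs, r^3s, r^5s, r^7s, r^9s, r^11s, r^13s, r^15s, r^17s}.
So G has 3 subgroups of order 18.

3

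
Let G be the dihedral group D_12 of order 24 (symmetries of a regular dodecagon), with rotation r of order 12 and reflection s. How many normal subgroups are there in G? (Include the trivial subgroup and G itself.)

G has 34 subgroups. Checking conjugation-invariance by order — order 1: 1/1 normal; order 2: 1/13 normal; order 3: 1/1 normal; order 4: 1/7 normal; order 6: 1/5 normal; order 8: 0/3 normal; order 12: 3/3 normal; order 24: 1/1 normal.
Total normal subgroups: 9.

9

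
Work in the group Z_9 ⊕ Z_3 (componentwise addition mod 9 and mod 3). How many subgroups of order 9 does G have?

|G| = 27 and 9 | 27, so subgroups of order 9 are possible by Lagrange.
The subgroups of order 9 are: {(0,0), (0,1), (0,2), (3,0), (3,1), (3,2), (6,0), (6,1), (6,2)}; {(0,0), (1,0), (2,0), (3,0), (4,0), (5,0), (6,0), (7,0), (8,0)}; {(0,0), (1,1), (2,2), (3,0), (4,1), (5,2), (6,0), (7,1), (8,2)}; {(0,0), (1,2), (2,1), (3,0), (4,2), (5,1), (6,0), (7,2), (8,1)}.
So G has 4 subgroups of order 9.

4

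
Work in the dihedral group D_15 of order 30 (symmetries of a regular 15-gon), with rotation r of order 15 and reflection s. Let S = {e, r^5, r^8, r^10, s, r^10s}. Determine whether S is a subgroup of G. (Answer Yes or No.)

No

r^8 ∈ S but its inverse r^7 ∉ S, so S is not a subgroup.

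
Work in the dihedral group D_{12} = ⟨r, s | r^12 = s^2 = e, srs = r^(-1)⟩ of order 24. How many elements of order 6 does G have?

The elements of order 6 are: r^2, r^10.
That's 2.

2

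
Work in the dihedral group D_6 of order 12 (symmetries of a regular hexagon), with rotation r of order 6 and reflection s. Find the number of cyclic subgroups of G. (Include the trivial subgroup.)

Each element a generates a cyclic subgroup ⟨a⟩; distinct elements may generate the same one (a cyclic group of order d has φ(d) generators).
Cyclic subgroups by order — order 1: 1; order 2: 7; order 3: 1; order 6: 1.
Total: 10.

10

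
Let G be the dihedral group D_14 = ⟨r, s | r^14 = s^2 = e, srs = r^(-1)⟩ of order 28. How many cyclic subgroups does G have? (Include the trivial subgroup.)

Group the elements of G by the cyclic subgroup they generate; each cyclic subgroup of order d accounts for φ(d) elements.
Cyclic subgroups by order — order 1: 1; order 2: 15; order 7: 1; order 14: 1.
Total: 18.

18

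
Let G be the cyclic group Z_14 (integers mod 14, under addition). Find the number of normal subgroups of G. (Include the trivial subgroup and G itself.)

4

G is abelian, so every subgroup is normal.
G has 4 subgroups in total, hence 4 normal subgroups.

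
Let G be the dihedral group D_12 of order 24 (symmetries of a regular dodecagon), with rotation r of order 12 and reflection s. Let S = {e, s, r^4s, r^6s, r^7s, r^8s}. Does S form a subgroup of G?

Closure fails: s · r^7s = r^5 ∉ S. So S is not a subgroup.

No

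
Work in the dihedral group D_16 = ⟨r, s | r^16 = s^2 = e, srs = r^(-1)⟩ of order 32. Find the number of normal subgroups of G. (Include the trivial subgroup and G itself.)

8

G has 36 subgroups. Checking conjugation-invariance by order — order 1: 1/1 normal; order 2: 1/17 normal; order 4: 1/9 normal; order 8: 1/5 normal; order 16: 3/3 normal; order 32: 1/1 normal.
Total normal subgroups: 8.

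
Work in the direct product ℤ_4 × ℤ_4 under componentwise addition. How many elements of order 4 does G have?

An element (a,b) has order lcm(ord(a), ord(b)); count pairs with lcm equal to 4.
Enumerating gives 12 such elements.

12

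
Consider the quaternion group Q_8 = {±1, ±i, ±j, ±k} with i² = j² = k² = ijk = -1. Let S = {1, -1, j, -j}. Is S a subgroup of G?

|S| = 4 divides |G| = 8, consistent with Lagrange.
S contains the identity, every element's inverse is in S, and S is closed under ·: it is a subgroup.
In fact S = ⟨j⟩.

Yes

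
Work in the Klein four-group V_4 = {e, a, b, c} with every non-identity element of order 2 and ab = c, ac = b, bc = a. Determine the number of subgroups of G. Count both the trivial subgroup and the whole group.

|G| = 4, so by Lagrange every subgroup order divides 4. Divisors: 1, 2, 4.
Subgroups by order — order 1: 1; order 2: 3; order 4: 1.
Total: 1 + 3 + 1 = 5.

5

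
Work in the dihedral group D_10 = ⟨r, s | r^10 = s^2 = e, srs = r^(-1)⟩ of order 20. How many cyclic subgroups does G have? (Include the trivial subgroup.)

14

Group the elements of G by the cyclic subgroup they generate; each cyclic subgroup of order d accounts for φ(d) elements.
Cyclic subgroups by order — order 1: 1; order 2: 11; order 5: 1; order 10: 1.
Total: 14.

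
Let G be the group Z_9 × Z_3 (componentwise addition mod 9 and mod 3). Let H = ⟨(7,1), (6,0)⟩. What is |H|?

9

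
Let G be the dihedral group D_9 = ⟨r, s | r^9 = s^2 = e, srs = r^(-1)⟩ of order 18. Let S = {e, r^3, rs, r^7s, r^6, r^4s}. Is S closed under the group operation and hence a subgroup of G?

Yes

|S| = 6 divides |G| = 18, consistent with Lagrange.
S contains the identity, every element's inverse is in S, and S is closed under ·: it is a subgroup.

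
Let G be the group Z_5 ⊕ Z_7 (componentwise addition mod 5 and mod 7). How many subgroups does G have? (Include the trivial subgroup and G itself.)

|G| = 35, so by Lagrange every subgroup order divides 35. Divisors: 1, 5, 7, 35.
Subgroups by order — order 1: 1; order 5: 1; order 7: 1; order 35: 1.
Total: 1 + 1 + 1 + 1 = 4.

4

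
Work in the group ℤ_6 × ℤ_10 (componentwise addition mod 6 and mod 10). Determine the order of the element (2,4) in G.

The order of (2,4) in Z_6 × Z_10 is lcm(ord(2) in Z_6, ord(4) in Z_10).
ord(2) = 3 and ord(4) = 5, so |⟨(2,4)⟩| = lcm(3, 5) = 15.

15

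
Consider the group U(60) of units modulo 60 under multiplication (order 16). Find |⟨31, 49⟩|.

4

|⟨31⟩| = 2 and |⟨49⟩| = 2, so |H| is a multiple of lcm(2, 2) = 2 and divides |G| = 16.
Closing under the operation: H = {1, 19, 31, 49}, so |H| = 4.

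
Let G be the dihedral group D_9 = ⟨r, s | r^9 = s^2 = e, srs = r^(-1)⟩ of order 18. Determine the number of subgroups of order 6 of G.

|G| = 18 and 6 | 18, so subgroups of order 6 are possible by Lagrange.
The subgroups of order 6 are: {e, r^3, r^6, r^2s, r^5s, r^8s}; {e, r^3, r^6, s, r^3s, r^6s}; {e, r^3, r^6, rs, r^4s, r^7s}.
So G has 3 subgroups of order 6.

3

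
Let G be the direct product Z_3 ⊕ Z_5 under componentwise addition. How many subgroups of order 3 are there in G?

1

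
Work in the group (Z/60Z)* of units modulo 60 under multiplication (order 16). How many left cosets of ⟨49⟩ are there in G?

|⟨49⟩| = 2 and |G| = 16.
By Lagrange, [G : H] = |G|/|H| = 16/2 = 8.

8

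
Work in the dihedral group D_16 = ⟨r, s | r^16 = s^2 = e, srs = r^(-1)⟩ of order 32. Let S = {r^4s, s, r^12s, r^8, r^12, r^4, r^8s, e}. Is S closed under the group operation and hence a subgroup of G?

Yes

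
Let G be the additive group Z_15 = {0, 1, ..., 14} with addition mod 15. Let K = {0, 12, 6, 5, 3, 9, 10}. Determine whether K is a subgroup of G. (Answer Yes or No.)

No

|K| = 7 does not divide |G| = 15, so by Lagrange K is not a subgroup.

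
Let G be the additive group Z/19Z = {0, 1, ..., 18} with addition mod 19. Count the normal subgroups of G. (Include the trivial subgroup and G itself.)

2

G is abelian, so every subgroup is normal.
G has 2 subgroups in total, hence 2 normal subgroups.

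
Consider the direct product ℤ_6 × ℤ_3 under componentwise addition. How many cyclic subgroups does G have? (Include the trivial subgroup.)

10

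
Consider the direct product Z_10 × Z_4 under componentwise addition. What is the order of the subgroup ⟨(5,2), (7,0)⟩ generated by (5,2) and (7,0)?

|⟨(5,2)⟩| = 2 and |⟨(7,0)⟩| = 10, so |H| is a multiple of lcm(2, 10) = 10 and divides |G| = 40.
Closing under the operation: H = {(0,0), (0,2), (1,0), (1,2), (2,0), (2,2), (3,0), (3,2), (4,0), (4,2), (5,0), (5,2), (6,0), (6,2), (7,0), (7,2), (8,0), (8,2), (9,0), (9,2)}, so |H| = 20.

20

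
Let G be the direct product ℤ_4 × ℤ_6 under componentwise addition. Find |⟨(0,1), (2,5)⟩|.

|⟨(0,1)⟩| = 6 and |⟨(2,5)⟩| = 6, so |H| is a multiple of lcm(6, 6) = 6 and divides |G| = 24.
Closing under the operation: H = {(0,0), (0,1), (0,2), (0,3), (0,4), (0,5), (2,0), (2,1), (2,2), (2,3), (2,4), (2,5)}, so |H| = 12.

12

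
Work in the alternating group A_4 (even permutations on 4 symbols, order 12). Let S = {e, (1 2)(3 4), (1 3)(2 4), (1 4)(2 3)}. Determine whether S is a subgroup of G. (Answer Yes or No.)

|S| = 4 divides |G| = 12, consistent with Lagrange.
S contains the identity, every element's inverse is in S, and S is closed under ∘: it is a subgroup.

Yes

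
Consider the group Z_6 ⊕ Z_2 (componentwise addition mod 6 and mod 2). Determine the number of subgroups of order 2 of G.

3

|G| = 12 and 2 | 12, so subgroups of order 2 are possible by Lagrange.
The subgroups of order 2 are: {(0,0), (0,1)}; {(0,0), (3,0)}; {(0,0), (3,1)}.
So G has 3 subgroups of order 2.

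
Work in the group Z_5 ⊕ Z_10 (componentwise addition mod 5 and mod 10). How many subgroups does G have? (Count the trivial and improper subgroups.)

16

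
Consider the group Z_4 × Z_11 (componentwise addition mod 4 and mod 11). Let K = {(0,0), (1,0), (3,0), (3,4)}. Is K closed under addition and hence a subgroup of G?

No

(3,4) ∈ K but its inverse (1,7) ∉ K, so K is not a subgroup.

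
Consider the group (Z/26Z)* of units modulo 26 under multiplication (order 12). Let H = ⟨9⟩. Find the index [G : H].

4

|⟨9⟩| = 3 and |G| = 12.
By Lagrange, [G : H] = |G|/|H| = 12/3 = 4.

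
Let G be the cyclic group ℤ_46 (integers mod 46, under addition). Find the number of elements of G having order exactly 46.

In a cyclic group of order 46, the number of elements of order d (for d | 46) is φ(d).
φ(46) = 22.

22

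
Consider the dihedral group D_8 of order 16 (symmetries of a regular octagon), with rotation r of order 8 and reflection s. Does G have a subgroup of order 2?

2 | 16. A subgroup of order 2 is {e, r^2s}.

Yes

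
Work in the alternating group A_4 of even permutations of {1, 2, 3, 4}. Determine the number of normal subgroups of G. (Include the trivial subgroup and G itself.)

G has 10 subgroups. Checking conjugation-invariance by order — order 1: 1/1 normal; order 2: 0/3 normal; order 3: 0/4 normal; order 4: 1/1 normal; order 12: 1/1 normal.
Total normal subgroups: 3.

3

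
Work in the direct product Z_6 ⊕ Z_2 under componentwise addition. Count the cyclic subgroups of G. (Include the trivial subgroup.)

A cyclic subgroup of order d is generated by each of its φ(d) elements of order d, so the cyclic subgroups of order d number (#elements of order d)/φ(d).
Cyclic subgroups by order — order 1: 1; order 2: 3; order 3: 1; order 6: 3.
Total: 8.

8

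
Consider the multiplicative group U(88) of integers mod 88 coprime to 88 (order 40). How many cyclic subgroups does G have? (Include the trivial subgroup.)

Each element a generates a cyclic subgroup ⟨a⟩; distinct elements may generate the same one (a cyclic group of order d has φ(d) generators).
Cyclic subgroups by order — order 1: 1; order 2: 7; order 5: 1; order 10: 7.
Total: 16.

16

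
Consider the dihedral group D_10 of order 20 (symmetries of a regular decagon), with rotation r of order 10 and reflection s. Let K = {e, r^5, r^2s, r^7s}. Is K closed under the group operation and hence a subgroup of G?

Yes

|K| = 4 divides |G| = 20, consistent with Lagrange.
K contains the identity, every element's inverse is in K, and K is closed under ·: it is a subgroup.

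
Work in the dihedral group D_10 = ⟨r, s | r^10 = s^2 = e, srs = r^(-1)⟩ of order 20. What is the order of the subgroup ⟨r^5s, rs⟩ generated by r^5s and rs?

|⟨r^5s⟩| = 2 and |⟨rs⟩| = 2, so |H| is a multiple of lcm(2, 2) = 2 and divides |G| = 20.
Closing under the operation: H = {e, r^2, r^4, r^6, r^8, rs, r^3s, r^5s, r^7s, r^9s}, so |H| = 10.

10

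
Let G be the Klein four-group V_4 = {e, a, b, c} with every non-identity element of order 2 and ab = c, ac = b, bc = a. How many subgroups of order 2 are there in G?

3

|G| = 4 and 2 | 4, so subgroups of order 2 are possible by Lagrange.
The subgroups of order 2 are: {e, a}; {e, b}; {e, c}.
So G has 3 subgroups of order 2.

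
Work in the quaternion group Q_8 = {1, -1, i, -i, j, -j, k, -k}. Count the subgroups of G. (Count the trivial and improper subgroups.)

|G| = 8, so by Lagrange every subgroup order divides 8. Divisors: 1, 2, 4, 8.
Subgroups by order — order 1: 1; order 2: 1; order 4: 3; order 8: 1.
Total: 1 + 1 + 3 + 1 = 6.

6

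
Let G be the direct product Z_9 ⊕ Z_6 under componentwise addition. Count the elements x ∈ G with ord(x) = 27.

0

An element (a,b) has order lcm(ord(a), ord(b)); count pairs with lcm equal to 27.
Enumerating gives 0 such elements.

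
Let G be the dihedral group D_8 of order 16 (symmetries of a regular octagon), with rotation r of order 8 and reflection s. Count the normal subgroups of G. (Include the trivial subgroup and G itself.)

7

G has 19 subgroups. Checking conjugation-invariance by order — order 1: 1/1 normal; order 2: 1/9 normal; order 4: 1/5 normal; order 8: 3/3 normal; order 16: 1/1 normal.
Total normal subgroups: 7.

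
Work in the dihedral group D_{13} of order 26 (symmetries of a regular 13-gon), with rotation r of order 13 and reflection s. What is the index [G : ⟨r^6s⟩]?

|⟨r^6s⟩| = 2 and |G| = 26.
By Lagrange, [G : H] = |G|/|H| = 26/2 = 13.

13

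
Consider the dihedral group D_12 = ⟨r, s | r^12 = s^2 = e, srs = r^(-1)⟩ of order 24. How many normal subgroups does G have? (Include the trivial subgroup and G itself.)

9

G has 34 subgroups. Checking conjugation-invariance by order — order 1: 1/1 normal; order 2: 1/13 normal; order 3: 1/1 normal; order 4: 1/7 normal; order 6: 1/5 normal; order 8: 0/3 normal; order 12: 3/3 normal; order 24: 1/1 normal.
Total normal subgroups: 9.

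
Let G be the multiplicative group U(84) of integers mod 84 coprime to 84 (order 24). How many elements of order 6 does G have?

Enumerating element orders in G gives 14 elements of order 6.

14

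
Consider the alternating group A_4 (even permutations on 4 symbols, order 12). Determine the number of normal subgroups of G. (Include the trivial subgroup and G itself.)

3

G has 10 subgroups. Checking conjugation-invariance by order — order 1: 1/1 normal; order 2: 0/3 normal; order 3: 0/4 normal; order 4: 1/1 normal; order 12: 1/1 normal.
Total normal subgroups: 3.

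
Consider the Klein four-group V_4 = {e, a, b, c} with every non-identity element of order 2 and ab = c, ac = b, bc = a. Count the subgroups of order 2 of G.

3

|G| = 4 and 2 | 4, so subgroups of order 2 are possible by Lagrange.
The subgroups of order 2 are: {e, a}; {e, b}; {e, c}.
So G has 3 subgroups of order 2.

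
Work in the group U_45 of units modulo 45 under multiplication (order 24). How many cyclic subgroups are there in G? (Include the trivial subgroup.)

12

A cyclic subgroup of order d is generated by each of its φ(d) elements of order d, so the cyclic subgroups of order d number (#elements of order d)/φ(d).
Cyclic subgroups by order — order 1: 1; order 2: 3; order 3: 1; order 4: 2; order 6: 3; order 12: 2.
Total: 12.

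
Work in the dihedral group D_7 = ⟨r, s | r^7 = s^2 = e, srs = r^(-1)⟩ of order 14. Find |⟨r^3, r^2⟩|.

|⟨r^3⟩| = 7 and |⟨r^2⟩| = 7, so |H| is a multiple of lcm(7, 7) = 7 and divides |G| = 14.
Closing under the operation: H = {e, r, r^2, r^3, r^4, r^5, r^6}, so |H| = 7.

7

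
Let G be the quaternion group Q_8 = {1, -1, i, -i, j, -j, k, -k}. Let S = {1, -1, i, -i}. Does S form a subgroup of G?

|S| = 4 divides |G| = 8, consistent with Lagrange.
S contains the identity, every element's inverse is in S, and S is closed under ·: it is a subgroup.
In fact S = ⟨-i⟩.

Yes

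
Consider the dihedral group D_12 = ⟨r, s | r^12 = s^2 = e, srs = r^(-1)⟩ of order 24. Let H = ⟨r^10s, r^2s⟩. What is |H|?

6

|⟨r^10s⟩| = 2 and |⟨r^2s⟩| = 2, so |H| is a multiple of lcm(2, 2) = 2 and divides |G| = 24.
Closing under the operation: H = {e, r^4, r^8, r^2s, r^6s, r^10s}, so |H| = 6.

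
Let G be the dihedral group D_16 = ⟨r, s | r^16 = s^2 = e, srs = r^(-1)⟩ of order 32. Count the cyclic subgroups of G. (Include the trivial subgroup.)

21

A cyclic subgroup of order d is generated by each of its φ(d) elements of order d, so the cyclic subgroups of order d number (#elements of order d)/φ(d).
Cyclic subgroups by order — order 1: 1; order 2: 17; order 4: 1; order 8: 1; order 16: 1.
Total: 21.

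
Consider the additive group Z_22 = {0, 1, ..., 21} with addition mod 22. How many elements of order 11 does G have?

In a cyclic group of order 22, the number of elements of order d (for d | 22) is φ(d).
φ(11) = 10.

10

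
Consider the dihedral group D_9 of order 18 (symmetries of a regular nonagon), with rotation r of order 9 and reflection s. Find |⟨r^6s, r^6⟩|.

|⟨r^6s⟩| = 2 and |⟨r^6⟩| = 3, so |H| is a multiple of lcm(2, 3) = 6 and divides |G| = 18.
Closing under the operation: H = {e, r^3, r^6, s, r^3s, r^6s}, so |H| = 6.

6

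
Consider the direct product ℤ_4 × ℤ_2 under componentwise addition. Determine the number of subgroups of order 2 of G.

|G| = 8 and 2 | 8, so subgroups of order 2 are possible by Lagrange.
The subgroups of order 2 are: {(0,0), (0,1)}; {(0,0), (2,0)}; {(0,0), (2,1)}.
So G has 3 subgroups of order 2.

3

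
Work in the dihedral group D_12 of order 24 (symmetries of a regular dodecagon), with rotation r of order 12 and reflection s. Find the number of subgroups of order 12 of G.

|G| = 24 and 12 | 24, so subgroups of order 12 are possible by Lagrange.
The subgroups of order 12 are: {e, r, r^2, r^3, r^4, r^5, r^6, r^7, r^8, r^9, r^10, r^11}; {e, r^2, r^4, r^6, r^8, r^10, s, r^2s, r^4s, r^6s, r^8s, r^10s}; {e, r^2, r^4, r^6, r^8, r^10, rs, r^3s, r^5s, r^7s, r^9s, r^11s}.
So G has 3 subgroups of order 12.

3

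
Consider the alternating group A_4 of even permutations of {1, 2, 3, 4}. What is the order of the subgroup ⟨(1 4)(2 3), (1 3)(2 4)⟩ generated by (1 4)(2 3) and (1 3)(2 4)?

4

|⟨(1 4)(2 3)⟩| = 2 and |⟨(1 3)(2 4)⟩| = 2, so |H| is a multiple of lcm(2, 2) = 2 and divides |G| = 12.
Closing under the operation: H = {e, (1 2)(3 4), (1 3)(2 4), (1 4)(2 3)}, so |H| = 4.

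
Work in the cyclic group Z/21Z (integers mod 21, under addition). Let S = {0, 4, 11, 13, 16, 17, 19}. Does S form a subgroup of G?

No

16 ∈ S but its inverse 5 ∉ S, so S is not a subgroup.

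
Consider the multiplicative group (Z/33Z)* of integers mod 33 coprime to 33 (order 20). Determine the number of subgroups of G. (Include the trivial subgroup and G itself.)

10

|G| = 20, so by Lagrange every subgroup order divides 20. Divisors: 1, 2, 4, 5, 10, 20.
Subgroups by order — order 1: 1; order 2: 3; order 4: 1; order 5: 1; order 10: 3; order 20: 1.
Total: 1 + 3 + 1 + 1 + 3 + 1 = 10.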